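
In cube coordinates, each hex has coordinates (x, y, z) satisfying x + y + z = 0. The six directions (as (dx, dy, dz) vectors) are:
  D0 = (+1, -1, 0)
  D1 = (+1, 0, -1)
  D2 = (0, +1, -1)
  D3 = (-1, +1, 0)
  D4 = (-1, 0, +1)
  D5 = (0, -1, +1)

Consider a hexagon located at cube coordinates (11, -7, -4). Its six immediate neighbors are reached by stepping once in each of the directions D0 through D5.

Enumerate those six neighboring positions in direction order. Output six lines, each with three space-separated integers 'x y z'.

Answer: 12 -8 -4
12 -7 -5
11 -6 -5
10 -6 -4
10 -7 -3
11 -8 -3

Derivation:
Center: (11, -7, -4). Add each direction:
  D0: (11, -7, -4) + (1, -1, 0) = (12, -8, -4)
  D1: (11, -7, -4) + (1, 0, -1) = (12, -7, -5)
  D2: (11, -7, -4) + (0, 1, -1) = (11, -6, -5)
  D3: (11, -7, -4) + (-1, 1, 0) = (10, -6, -4)
  D4: (11, -7, -4) + (-1, 0, 1) = (10, -7, -3)
  D5: (11, -7, -4) + (0, -1, 1) = (11, -8, -3)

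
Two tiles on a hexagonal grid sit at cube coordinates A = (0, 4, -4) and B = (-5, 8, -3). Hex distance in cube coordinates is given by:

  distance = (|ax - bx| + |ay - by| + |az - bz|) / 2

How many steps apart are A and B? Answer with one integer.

Answer: 5

Derivation:
|ax - bx| = |0 - (-5)| = 5
|ay - by| = |4 - 8| = 4
|az - bz| = |-4 - (-3)| = 1
distance = (5 + 4 + 1) / 2 = 10 / 2 = 5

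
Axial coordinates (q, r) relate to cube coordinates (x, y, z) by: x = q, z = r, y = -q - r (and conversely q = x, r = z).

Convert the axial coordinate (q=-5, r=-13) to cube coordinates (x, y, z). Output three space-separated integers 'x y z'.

Answer: -5 18 -13

Derivation:
x = q = -5
z = r = -13
y = -x - z = -(-5) - (-13) = 18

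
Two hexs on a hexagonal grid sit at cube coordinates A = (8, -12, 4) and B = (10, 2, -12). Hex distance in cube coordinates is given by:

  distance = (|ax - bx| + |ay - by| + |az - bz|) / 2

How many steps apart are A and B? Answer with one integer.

|ax - bx| = |8 - 10| = 2
|ay - by| = |-12 - 2| = 14
|az - bz| = |4 - (-12)| = 16
distance = (2 + 14 + 16) / 2 = 32 / 2 = 16

Answer: 16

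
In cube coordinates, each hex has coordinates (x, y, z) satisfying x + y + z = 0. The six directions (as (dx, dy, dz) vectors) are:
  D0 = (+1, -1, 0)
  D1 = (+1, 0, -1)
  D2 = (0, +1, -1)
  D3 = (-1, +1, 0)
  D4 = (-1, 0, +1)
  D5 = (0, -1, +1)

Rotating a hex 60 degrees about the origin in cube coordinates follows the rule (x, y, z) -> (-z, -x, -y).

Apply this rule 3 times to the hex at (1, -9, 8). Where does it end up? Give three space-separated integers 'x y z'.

Start: (1, -9, 8)
Step 1: (1, -9, 8) -> (-(8), -(1), -(-9)) = (-8, -1, 9)
Step 2: (-8, -1, 9) -> (-(9), -(-8), -(-1)) = (-9, 8, 1)
Step 3: (-9, 8, 1) -> (-(1), -(-9), -(8)) = (-1, 9, -8)

Answer: -1 9 -8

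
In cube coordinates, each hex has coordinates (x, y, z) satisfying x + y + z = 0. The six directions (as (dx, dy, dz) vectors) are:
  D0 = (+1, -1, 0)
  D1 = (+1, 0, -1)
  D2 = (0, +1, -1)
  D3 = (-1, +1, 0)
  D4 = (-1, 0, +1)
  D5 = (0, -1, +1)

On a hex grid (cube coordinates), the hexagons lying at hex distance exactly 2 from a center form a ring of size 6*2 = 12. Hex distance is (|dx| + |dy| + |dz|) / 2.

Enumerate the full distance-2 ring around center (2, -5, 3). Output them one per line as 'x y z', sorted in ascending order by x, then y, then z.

Walk ring at distance 2 from (2, -5, 3):
Start at center + D4*2 = (0, -5, 5)
  hex 0: (0, -5, 5)
  hex 1: (1, -6, 5)
  hex 2: (2, -7, 5)
  hex 3: (3, -7, 4)
  hex 4: (4, -7, 3)
  hex 5: (4, -6, 2)
  hex 6: (4, -5, 1)
  hex 7: (3, -4, 1)
  hex 8: (2, -3, 1)
  hex 9: (1, -3, 2)
  hex 10: (0, -3, 3)
  hex 11: (0, -4, 4)
Sorted: 12 hexes.

Answer: 0 -5 5
0 -4 4
0 -3 3
1 -6 5
1 -3 2
2 -7 5
2 -3 1
3 -7 4
3 -4 1
4 -7 3
4 -6 2
4 -5 1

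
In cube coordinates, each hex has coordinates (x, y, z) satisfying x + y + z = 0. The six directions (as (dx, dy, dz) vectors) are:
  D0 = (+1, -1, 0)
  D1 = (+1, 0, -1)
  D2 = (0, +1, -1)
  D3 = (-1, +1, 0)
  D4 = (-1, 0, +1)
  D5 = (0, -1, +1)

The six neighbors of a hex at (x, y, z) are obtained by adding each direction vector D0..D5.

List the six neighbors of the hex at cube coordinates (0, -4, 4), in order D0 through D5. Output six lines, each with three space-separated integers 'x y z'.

Center: (0, -4, 4). Add each direction:
  D0: (0, -4, 4) + (1, -1, 0) = (1, -5, 4)
  D1: (0, -4, 4) + (1, 0, -1) = (1, -4, 3)
  D2: (0, -4, 4) + (0, 1, -1) = (0, -3, 3)
  D3: (0, -4, 4) + (-1, 1, 0) = (-1, -3, 4)
  D4: (0, -4, 4) + (-1, 0, 1) = (-1, -4, 5)
  D5: (0, -4, 4) + (0, -1, 1) = (0, -5, 5)

Answer: 1 -5 4
1 -4 3
0 -3 3
-1 -3 4
-1 -4 5
0 -5 5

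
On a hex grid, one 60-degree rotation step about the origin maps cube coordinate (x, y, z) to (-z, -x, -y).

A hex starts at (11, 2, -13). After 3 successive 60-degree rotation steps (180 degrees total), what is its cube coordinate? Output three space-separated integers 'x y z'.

Answer: -11 -2 13

Derivation:
Start: (11, 2, -13)
Step 1: (11, 2, -13) -> (-(-13), -(11), -(2)) = (13, -11, -2)
Step 2: (13, -11, -2) -> (-(-2), -(13), -(-11)) = (2, -13, 11)
Step 3: (2, -13, 11) -> (-(11), -(2), -(-13)) = (-11, -2, 13)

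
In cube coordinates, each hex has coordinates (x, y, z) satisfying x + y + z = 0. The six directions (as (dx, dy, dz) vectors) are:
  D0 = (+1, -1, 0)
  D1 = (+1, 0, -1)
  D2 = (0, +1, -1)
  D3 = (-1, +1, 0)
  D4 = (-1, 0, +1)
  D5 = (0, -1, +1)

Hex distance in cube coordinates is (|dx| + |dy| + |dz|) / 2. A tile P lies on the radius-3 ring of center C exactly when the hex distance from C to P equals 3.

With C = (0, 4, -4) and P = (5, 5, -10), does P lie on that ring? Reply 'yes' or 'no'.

Answer: no

Derivation:
|px - cx| = |5 - 0| = 5
|py - cy| = |5 - 4| = 1
|pz - cz| = |-10 - (-4)| = 6
distance = (5+1+6)/2 = 12/2 = 6
radius = 3; distance != radius -> no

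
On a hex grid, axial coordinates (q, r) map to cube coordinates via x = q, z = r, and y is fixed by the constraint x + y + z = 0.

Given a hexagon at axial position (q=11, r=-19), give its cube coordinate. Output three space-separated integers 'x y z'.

x = q = 11
z = r = -19
y = -x - z = -(11) - (-19) = 8

Answer: 11 8 -19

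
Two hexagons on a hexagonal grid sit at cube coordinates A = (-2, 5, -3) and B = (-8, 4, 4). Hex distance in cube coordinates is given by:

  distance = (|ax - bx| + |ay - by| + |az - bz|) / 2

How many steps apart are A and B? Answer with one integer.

Answer: 7

Derivation:
|ax - bx| = |-2 - (-8)| = 6
|ay - by| = |5 - 4| = 1
|az - bz| = |-3 - 4| = 7
distance = (6 + 1 + 7) / 2 = 14 / 2 = 7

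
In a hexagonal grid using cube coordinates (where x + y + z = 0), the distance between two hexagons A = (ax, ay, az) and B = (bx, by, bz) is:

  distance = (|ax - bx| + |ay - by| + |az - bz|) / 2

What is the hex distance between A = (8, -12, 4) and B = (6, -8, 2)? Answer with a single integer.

Answer: 4

Derivation:
|ax - bx| = |8 - 6| = 2
|ay - by| = |-12 - (-8)| = 4
|az - bz| = |4 - 2| = 2
distance = (2 + 4 + 2) / 2 = 8 / 2 = 4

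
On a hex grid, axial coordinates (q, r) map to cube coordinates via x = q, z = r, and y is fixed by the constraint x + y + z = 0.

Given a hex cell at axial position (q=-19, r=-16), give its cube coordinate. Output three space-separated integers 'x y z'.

x = q = -19
z = r = -16
y = -x - z = -(-19) - (-16) = 35

Answer: -19 35 -16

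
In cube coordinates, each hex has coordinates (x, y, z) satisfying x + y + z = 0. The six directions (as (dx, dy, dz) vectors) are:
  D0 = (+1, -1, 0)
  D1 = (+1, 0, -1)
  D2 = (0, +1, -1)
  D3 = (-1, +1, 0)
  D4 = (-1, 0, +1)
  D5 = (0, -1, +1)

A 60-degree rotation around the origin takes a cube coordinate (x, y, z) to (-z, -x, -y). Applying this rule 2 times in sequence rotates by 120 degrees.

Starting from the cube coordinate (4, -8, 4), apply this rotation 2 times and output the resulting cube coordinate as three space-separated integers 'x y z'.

Answer: -8 4 4

Derivation:
Start: (4, -8, 4)
Step 1: (4, -8, 4) -> (-(4), -(4), -(-8)) = (-4, -4, 8)
Step 2: (-4, -4, 8) -> (-(8), -(-4), -(-4)) = (-8, 4, 4)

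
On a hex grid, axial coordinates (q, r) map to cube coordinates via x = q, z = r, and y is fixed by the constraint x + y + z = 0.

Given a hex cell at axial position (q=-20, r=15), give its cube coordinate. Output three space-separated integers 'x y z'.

x = q = -20
z = r = 15
y = -x - z = -(-20) - (15) = 5

Answer: -20 5 15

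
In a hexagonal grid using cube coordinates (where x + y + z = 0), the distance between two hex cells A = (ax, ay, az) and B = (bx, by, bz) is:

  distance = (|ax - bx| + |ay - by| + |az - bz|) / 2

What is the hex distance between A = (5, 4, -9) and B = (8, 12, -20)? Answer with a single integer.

|ax - bx| = |5 - 8| = 3
|ay - by| = |4 - 12| = 8
|az - bz| = |-9 - (-20)| = 11
distance = (3 + 8 + 11) / 2 = 22 / 2 = 11

Answer: 11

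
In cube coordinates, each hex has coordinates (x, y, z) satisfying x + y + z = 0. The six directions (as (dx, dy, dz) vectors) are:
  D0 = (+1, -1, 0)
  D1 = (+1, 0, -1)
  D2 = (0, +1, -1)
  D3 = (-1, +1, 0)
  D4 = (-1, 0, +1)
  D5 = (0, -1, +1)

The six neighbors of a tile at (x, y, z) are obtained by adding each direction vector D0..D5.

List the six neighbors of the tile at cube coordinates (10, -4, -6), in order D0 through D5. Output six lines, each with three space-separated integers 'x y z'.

Center: (10, -4, -6). Add each direction:
  D0: (10, -4, -6) + (1, -1, 0) = (11, -5, -6)
  D1: (10, -4, -6) + (1, 0, -1) = (11, -4, -7)
  D2: (10, -4, -6) + (0, 1, -1) = (10, -3, -7)
  D3: (10, -4, -6) + (-1, 1, 0) = (9, -3, -6)
  D4: (10, -4, -6) + (-1, 0, 1) = (9, -4, -5)
  D5: (10, -4, -6) + (0, -1, 1) = (10, -5, -5)

Answer: 11 -5 -6
11 -4 -7
10 -3 -7
9 -3 -6
9 -4 -5
10 -5 -5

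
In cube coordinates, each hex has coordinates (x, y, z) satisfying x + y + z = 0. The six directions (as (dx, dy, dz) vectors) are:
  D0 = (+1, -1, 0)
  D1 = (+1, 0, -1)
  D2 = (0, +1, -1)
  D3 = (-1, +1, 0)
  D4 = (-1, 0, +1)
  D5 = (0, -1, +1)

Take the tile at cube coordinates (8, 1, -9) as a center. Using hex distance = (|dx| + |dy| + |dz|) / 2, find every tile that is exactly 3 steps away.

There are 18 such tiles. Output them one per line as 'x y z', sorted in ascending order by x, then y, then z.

Answer: 5 1 -6
5 2 -7
5 3 -8
5 4 -9
6 0 -6
6 4 -10
7 -1 -6
7 4 -11
8 -2 -6
8 4 -12
9 -2 -7
9 3 -12
10 -2 -8
10 2 -12
11 -2 -9
11 -1 -10
11 0 -11
11 1 -12

Derivation:
Walk ring at distance 3 from (8, 1, -9):
Start at center + D4*3 = (5, 1, -6)
  hex 0: (5, 1, -6)
  hex 1: (6, 0, -6)
  hex 2: (7, -1, -6)
  hex 3: (8, -2, -6)
  hex 4: (9, -2, -7)
  hex 5: (10, -2, -8)
  hex 6: (11, -2, -9)
  hex 7: (11, -1, -10)
  hex 8: (11, 0, -11)
  hex 9: (11, 1, -12)
  hex 10: (10, 2, -12)
  hex 11: (9, 3, -12)
  hex 12: (8, 4, -12)
  hex 13: (7, 4, -11)
  hex 14: (6, 4, -10)
  hex 15: (5, 4, -9)
  hex 16: (5, 3, -8)
  hex 17: (5, 2, -7)
Sorted: 18 hexes.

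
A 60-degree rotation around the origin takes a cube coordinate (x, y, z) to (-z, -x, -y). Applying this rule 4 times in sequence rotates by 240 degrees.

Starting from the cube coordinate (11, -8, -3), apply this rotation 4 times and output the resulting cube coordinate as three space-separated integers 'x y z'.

Answer: -3 11 -8

Derivation:
Start: (11, -8, -3)
Step 1: (11, -8, -3) -> (-(-3), -(11), -(-8)) = (3, -11, 8)
Step 2: (3, -11, 8) -> (-(8), -(3), -(-11)) = (-8, -3, 11)
Step 3: (-8, -3, 11) -> (-(11), -(-8), -(-3)) = (-11, 8, 3)
Step 4: (-11, 8, 3) -> (-(3), -(-11), -(8)) = (-3, 11, -8)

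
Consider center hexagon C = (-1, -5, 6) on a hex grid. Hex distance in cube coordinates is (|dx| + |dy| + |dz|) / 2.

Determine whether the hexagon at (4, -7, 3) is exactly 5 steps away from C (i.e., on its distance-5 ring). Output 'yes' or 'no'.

|px - cx| = |4 - (-1)| = 5
|py - cy| = |-7 - (-5)| = 2
|pz - cz| = |3 - 6| = 3
distance = (5+2+3)/2 = 10/2 = 5
radius = 5; distance == radius -> yes

Answer: yes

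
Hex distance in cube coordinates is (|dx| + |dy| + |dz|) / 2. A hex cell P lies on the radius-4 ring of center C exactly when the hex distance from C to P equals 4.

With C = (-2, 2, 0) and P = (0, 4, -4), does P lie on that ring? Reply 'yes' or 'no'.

|px - cx| = |0 - (-2)| = 2
|py - cy| = |4 - 2| = 2
|pz - cz| = |-4 - 0| = 4
distance = (2+2+4)/2 = 8/2 = 4
radius = 4; distance == radius -> yes

Answer: yes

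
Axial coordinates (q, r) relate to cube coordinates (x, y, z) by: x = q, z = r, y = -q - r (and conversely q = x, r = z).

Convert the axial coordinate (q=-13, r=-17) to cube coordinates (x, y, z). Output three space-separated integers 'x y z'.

x = q = -13
z = r = -17
y = -x - z = -(-13) - (-17) = 30

Answer: -13 30 -17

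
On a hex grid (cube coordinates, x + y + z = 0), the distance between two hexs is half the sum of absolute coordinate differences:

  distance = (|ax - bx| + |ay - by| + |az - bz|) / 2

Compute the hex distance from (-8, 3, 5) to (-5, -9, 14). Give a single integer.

|ax - bx| = |-8 - (-5)| = 3
|ay - by| = |3 - (-9)| = 12
|az - bz| = |5 - 14| = 9
distance = (3 + 12 + 9) / 2 = 24 / 2 = 12

Answer: 12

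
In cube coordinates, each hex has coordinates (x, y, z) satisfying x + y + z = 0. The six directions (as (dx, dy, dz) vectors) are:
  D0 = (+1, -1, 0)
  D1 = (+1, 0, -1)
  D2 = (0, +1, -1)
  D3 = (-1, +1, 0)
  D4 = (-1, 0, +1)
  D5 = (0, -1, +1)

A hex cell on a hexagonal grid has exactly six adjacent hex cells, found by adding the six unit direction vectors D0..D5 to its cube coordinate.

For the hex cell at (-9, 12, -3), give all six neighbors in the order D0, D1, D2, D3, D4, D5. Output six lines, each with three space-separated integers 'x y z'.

Answer: -8 11 -3
-8 12 -4
-9 13 -4
-10 13 -3
-10 12 -2
-9 11 -2

Derivation:
Center: (-9, 12, -3). Add each direction:
  D0: (-9, 12, -3) + (1, -1, 0) = (-8, 11, -3)
  D1: (-9, 12, -3) + (1, 0, -1) = (-8, 12, -4)
  D2: (-9, 12, -3) + (0, 1, -1) = (-9, 13, -4)
  D3: (-9, 12, -3) + (-1, 1, 0) = (-10, 13, -3)
  D4: (-9, 12, -3) + (-1, 0, 1) = (-10, 12, -2)
  D5: (-9, 12, -3) + (0, -1, 1) = (-9, 11, -2)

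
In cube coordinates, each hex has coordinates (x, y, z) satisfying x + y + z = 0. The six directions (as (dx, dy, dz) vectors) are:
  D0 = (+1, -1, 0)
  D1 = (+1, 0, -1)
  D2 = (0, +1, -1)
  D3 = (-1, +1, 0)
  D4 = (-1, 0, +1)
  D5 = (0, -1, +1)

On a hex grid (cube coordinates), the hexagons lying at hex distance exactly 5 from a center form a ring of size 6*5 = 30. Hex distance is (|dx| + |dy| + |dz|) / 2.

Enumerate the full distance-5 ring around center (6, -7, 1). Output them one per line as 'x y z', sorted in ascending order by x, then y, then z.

Answer: 1 -7 6
1 -6 5
1 -5 4
1 -4 3
1 -3 2
1 -2 1
2 -8 6
2 -2 0
3 -9 6
3 -2 -1
4 -10 6
4 -2 -2
5 -11 6
5 -2 -3
6 -12 6
6 -2 -4
7 -12 5
7 -3 -4
8 -12 4
8 -4 -4
9 -12 3
9 -5 -4
10 -12 2
10 -6 -4
11 -12 1
11 -11 0
11 -10 -1
11 -9 -2
11 -8 -3
11 -7 -4

Derivation:
Walk ring at distance 5 from (6, -7, 1):
Start at center + D4*5 = (1, -7, 6)
  hex 0: (1, -7, 6)
  hex 1: (2, -8, 6)
  hex 2: (3, -9, 6)
  hex 3: (4, -10, 6)
  hex 4: (5, -11, 6)
  hex 5: (6, -12, 6)
  hex 6: (7, -12, 5)
  hex 7: (8, -12, 4)
  hex 8: (9, -12, 3)
  hex 9: (10, -12, 2)
  hex 10: (11, -12, 1)
  hex 11: (11, -11, 0)
  hex 12: (11, -10, -1)
  hex 13: (11, -9, -2)
  hex 14: (11, -8, -3)
  hex 15: (11, -7, -4)
  hex 16: (10, -6, -4)
  hex 17: (9, -5, -4)
  hex 18: (8, -4, -4)
  hex 19: (7, -3, -4)
  hex 20: (6, -2, -4)
  hex 21: (5, -2, -3)
  hex 22: (4, -2, -2)
  hex 23: (3, -2, -1)
  hex 24: (2, -2, 0)
  hex 25: (1, -2, 1)
  hex 26: (1, -3, 2)
  hex 27: (1, -4, 3)
  hex 28: (1, -5, 4)
  hex 29: (1, -6, 5)
Sorted: 30 hexes.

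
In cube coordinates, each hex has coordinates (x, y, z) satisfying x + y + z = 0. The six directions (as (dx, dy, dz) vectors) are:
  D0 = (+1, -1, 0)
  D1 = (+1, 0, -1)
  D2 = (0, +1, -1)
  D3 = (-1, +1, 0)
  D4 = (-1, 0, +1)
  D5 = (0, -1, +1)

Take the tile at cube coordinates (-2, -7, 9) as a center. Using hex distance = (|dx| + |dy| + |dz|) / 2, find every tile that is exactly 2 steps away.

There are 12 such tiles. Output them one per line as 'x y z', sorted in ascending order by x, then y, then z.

Walk ring at distance 2 from (-2, -7, 9):
Start at center + D4*2 = (-4, -7, 11)
  hex 0: (-4, -7, 11)
  hex 1: (-3, -8, 11)
  hex 2: (-2, -9, 11)
  hex 3: (-1, -9, 10)
  hex 4: (0, -9, 9)
  hex 5: (0, -8, 8)
  hex 6: (0, -7, 7)
  hex 7: (-1, -6, 7)
  hex 8: (-2, -5, 7)
  hex 9: (-3, -5, 8)
  hex 10: (-4, -5, 9)
  hex 11: (-4, -6, 10)
Sorted: 12 hexes.

Answer: -4 -7 11
-4 -6 10
-4 -5 9
-3 -8 11
-3 -5 8
-2 -9 11
-2 -5 7
-1 -9 10
-1 -6 7
0 -9 9
0 -8 8
0 -7 7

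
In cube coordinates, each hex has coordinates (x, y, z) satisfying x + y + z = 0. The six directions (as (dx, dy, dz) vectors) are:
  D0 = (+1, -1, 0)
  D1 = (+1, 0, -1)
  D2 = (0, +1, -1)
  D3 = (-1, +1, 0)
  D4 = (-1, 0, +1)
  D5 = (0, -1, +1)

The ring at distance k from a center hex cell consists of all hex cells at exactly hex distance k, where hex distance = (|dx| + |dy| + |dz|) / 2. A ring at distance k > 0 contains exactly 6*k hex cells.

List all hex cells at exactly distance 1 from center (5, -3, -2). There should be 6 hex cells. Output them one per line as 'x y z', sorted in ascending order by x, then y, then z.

Walk ring at distance 1 from (5, -3, -2):
Start at center + D4*1 = (4, -3, -1)
  hex 0: (4, -3, -1)
  hex 1: (5, -4, -1)
  hex 2: (6, -4, -2)
  hex 3: (6, -3, -3)
  hex 4: (5, -2, -3)
  hex 5: (4, -2, -2)
Sorted: 6 hexes.

Answer: 4 -3 -1
4 -2 -2
5 -4 -1
5 -2 -3
6 -4 -2
6 -3 -3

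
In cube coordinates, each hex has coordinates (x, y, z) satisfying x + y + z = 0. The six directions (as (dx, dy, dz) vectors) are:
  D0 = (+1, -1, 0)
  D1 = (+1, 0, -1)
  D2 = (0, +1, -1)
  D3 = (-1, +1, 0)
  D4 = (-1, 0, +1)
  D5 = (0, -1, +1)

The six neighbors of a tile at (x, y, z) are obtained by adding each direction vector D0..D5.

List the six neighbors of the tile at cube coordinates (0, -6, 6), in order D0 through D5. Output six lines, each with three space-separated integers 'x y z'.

Center: (0, -6, 6). Add each direction:
  D0: (0, -6, 6) + (1, -1, 0) = (1, -7, 6)
  D1: (0, -6, 6) + (1, 0, -1) = (1, -6, 5)
  D2: (0, -6, 6) + (0, 1, -1) = (0, -5, 5)
  D3: (0, -6, 6) + (-1, 1, 0) = (-1, -5, 6)
  D4: (0, -6, 6) + (-1, 0, 1) = (-1, -6, 7)
  D5: (0, -6, 6) + (0, -1, 1) = (0, -7, 7)

Answer: 1 -7 6
1 -6 5
0 -5 5
-1 -5 6
-1 -6 7
0 -7 7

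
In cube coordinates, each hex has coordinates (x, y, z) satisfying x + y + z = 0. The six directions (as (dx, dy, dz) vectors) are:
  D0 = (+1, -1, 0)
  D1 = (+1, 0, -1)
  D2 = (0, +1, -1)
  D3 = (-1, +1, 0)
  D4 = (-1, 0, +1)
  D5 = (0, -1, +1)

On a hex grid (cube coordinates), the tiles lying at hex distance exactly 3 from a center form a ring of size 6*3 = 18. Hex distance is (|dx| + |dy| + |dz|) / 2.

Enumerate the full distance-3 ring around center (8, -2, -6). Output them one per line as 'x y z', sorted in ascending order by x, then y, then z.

Answer: 5 -2 -3
5 -1 -4
5 0 -5
5 1 -6
6 -3 -3
6 1 -7
7 -4 -3
7 1 -8
8 -5 -3
8 1 -9
9 -5 -4
9 0 -9
10 -5 -5
10 -1 -9
11 -5 -6
11 -4 -7
11 -3 -8
11 -2 -9

Derivation:
Walk ring at distance 3 from (8, -2, -6):
Start at center + D4*3 = (5, -2, -3)
  hex 0: (5, -2, -3)
  hex 1: (6, -3, -3)
  hex 2: (7, -4, -3)
  hex 3: (8, -5, -3)
  hex 4: (9, -5, -4)
  hex 5: (10, -5, -5)
  hex 6: (11, -5, -6)
  hex 7: (11, -4, -7)
  hex 8: (11, -3, -8)
  hex 9: (11, -2, -9)
  hex 10: (10, -1, -9)
  hex 11: (9, 0, -9)
  hex 12: (8, 1, -9)
  hex 13: (7, 1, -8)
  hex 14: (6, 1, -7)
  hex 15: (5, 1, -6)
  hex 16: (5, 0, -5)
  hex 17: (5, -1, -4)
Sorted: 18 hexes.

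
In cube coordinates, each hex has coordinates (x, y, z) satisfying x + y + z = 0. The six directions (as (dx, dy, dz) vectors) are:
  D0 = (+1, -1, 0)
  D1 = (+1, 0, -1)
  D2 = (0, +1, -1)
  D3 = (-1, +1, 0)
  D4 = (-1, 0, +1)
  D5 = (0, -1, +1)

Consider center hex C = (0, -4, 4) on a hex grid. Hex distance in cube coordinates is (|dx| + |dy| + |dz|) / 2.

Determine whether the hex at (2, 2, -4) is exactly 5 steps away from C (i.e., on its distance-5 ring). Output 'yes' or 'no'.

|px - cx| = |2 - 0| = 2
|py - cy| = |2 - (-4)| = 6
|pz - cz| = |-4 - 4| = 8
distance = (2+6+8)/2 = 16/2 = 8
radius = 5; distance != radius -> no

Answer: no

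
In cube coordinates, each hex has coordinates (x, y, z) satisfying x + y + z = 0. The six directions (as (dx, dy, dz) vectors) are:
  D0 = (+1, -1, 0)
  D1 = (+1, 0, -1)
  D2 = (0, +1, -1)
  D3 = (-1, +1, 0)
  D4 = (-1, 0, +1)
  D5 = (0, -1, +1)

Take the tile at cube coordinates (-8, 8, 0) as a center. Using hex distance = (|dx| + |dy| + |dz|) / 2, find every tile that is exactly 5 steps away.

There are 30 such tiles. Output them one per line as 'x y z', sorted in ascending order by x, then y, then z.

Answer: -13 8 5
-13 9 4
-13 10 3
-13 11 2
-13 12 1
-13 13 0
-12 7 5
-12 13 -1
-11 6 5
-11 13 -2
-10 5 5
-10 13 -3
-9 4 5
-9 13 -4
-8 3 5
-8 13 -5
-7 3 4
-7 12 -5
-6 3 3
-6 11 -5
-5 3 2
-5 10 -5
-4 3 1
-4 9 -5
-3 3 0
-3 4 -1
-3 5 -2
-3 6 -3
-3 7 -4
-3 8 -5

Derivation:
Walk ring at distance 5 from (-8, 8, 0):
Start at center + D4*5 = (-13, 8, 5)
  hex 0: (-13, 8, 5)
  hex 1: (-12, 7, 5)
  hex 2: (-11, 6, 5)
  hex 3: (-10, 5, 5)
  hex 4: (-9, 4, 5)
  hex 5: (-8, 3, 5)
  hex 6: (-7, 3, 4)
  hex 7: (-6, 3, 3)
  hex 8: (-5, 3, 2)
  hex 9: (-4, 3, 1)
  hex 10: (-3, 3, 0)
  hex 11: (-3, 4, -1)
  hex 12: (-3, 5, -2)
  hex 13: (-3, 6, -3)
  hex 14: (-3, 7, -4)
  hex 15: (-3, 8, -5)
  hex 16: (-4, 9, -5)
  hex 17: (-5, 10, -5)
  hex 18: (-6, 11, -5)
  hex 19: (-7, 12, -5)
  hex 20: (-8, 13, -5)
  hex 21: (-9, 13, -4)
  hex 22: (-10, 13, -3)
  hex 23: (-11, 13, -2)
  hex 24: (-12, 13, -1)
  hex 25: (-13, 13, 0)
  hex 26: (-13, 12, 1)
  hex 27: (-13, 11, 2)
  hex 28: (-13, 10, 3)
  hex 29: (-13, 9, 4)
Sorted: 30 hexes.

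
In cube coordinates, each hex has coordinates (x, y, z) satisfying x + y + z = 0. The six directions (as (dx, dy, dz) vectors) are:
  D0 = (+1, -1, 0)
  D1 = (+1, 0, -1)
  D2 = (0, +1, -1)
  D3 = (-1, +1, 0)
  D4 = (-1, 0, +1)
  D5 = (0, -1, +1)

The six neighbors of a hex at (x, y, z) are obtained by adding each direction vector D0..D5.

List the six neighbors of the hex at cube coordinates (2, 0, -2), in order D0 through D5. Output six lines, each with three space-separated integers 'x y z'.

Center: (2, 0, -2). Add each direction:
  D0: (2, 0, -2) + (1, -1, 0) = (3, -1, -2)
  D1: (2, 0, -2) + (1, 0, -1) = (3, 0, -3)
  D2: (2, 0, -2) + (0, 1, -1) = (2, 1, -3)
  D3: (2, 0, -2) + (-1, 1, 0) = (1, 1, -2)
  D4: (2, 0, -2) + (-1, 0, 1) = (1, 0, -1)
  D5: (2, 0, -2) + (0, -1, 1) = (2, -1, -1)

Answer: 3 -1 -2
3 0 -3
2 1 -3
1 1 -2
1 0 -1
2 -1 -1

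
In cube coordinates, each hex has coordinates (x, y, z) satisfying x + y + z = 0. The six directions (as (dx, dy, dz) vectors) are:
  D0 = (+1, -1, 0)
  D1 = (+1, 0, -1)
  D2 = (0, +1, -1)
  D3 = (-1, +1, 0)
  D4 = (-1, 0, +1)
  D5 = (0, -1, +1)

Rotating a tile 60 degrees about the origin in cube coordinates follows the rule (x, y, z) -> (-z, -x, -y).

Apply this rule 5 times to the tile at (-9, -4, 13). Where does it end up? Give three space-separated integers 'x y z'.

Answer: 4 -13 9

Derivation:
Start: (-9, -4, 13)
Step 1: (-9, -4, 13) -> (-(13), -(-9), -(-4)) = (-13, 9, 4)
Step 2: (-13, 9, 4) -> (-(4), -(-13), -(9)) = (-4, 13, -9)
Step 3: (-4, 13, -9) -> (-(-9), -(-4), -(13)) = (9, 4, -13)
Step 4: (9, 4, -13) -> (-(-13), -(9), -(4)) = (13, -9, -4)
Step 5: (13, -9, -4) -> (-(-4), -(13), -(-9)) = (4, -13, 9)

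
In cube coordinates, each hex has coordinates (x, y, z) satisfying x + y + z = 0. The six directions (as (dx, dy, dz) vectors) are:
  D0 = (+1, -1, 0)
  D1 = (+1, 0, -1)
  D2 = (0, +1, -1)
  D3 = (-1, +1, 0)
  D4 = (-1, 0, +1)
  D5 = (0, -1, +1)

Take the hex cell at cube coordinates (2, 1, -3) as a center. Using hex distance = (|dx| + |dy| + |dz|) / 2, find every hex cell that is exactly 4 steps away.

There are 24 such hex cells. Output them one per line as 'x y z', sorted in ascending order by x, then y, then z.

Answer: -2 1 1
-2 2 0
-2 3 -1
-2 4 -2
-2 5 -3
-1 0 1
-1 5 -4
0 -1 1
0 5 -5
1 -2 1
1 5 -6
2 -3 1
2 5 -7
3 -3 0
3 4 -7
4 -3 -1
4 3 -7
5 -3 -2
5 2 -7
6 -3 -3
6 -2 -4
6 -1 -5
6 0 -6
6 1 -7

Derivation:
Walk ring at distance 4 from (2, 1, -3):
Start at center + D4*4 = (-2, 1, 1)
  hex 0: (-2, 1, 1)
  hex 1: (-1, 0, 1)
  hex 2: (0, -1, 1)
  hex 3: (1, -2, 1)
  hex 4: (2, -3, 1)
  hex 5: (3, -3, 0)
  hex 6: (4, -3, -1)
  hex 7: (5, -3, -2)
  hex 8: (6, -3, -3)
  hex 9: (6, -2, -4)
  hex 10: (6, -1, -5)
  hex 11: (6, 0, -6)
  hex 12: (6, 1, -7)
  hex 13: (5, 2, -7)
  hex 14: (4, 3, -7)
  hex 15: (3, 4, -7)
  hex 16: (2, 5, -7)
  hex 17: (1, 5, -6)
  hex 18: (0, 5, -5)
  hex 19: (-1, 5, -4)
  hex 20: (-2, 5, -3)
  hex 21: (-2, 4, -2)
  hex 22: (-2, 3, -1)
  hex 23: (-2, 2, 0)
Sorted: 24 hexes.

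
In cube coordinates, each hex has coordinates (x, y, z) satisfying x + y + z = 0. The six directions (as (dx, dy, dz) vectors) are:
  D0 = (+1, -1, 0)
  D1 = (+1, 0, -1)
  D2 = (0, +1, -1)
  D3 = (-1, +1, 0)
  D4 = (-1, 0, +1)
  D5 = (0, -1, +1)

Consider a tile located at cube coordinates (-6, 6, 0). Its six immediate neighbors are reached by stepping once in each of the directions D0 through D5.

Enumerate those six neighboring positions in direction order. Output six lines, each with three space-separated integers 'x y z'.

Answer: -5 5 0
-5 6 -1
-6 7 -1
-7 7 0
-7 6 1
-6 5 1

Derivation:
Center: (-6, 6, 0). Add each direction:
  D0: (-6, 6, 0) + (1, -1, 0) = (-5, 5, 0)
  D1: (-6, 6, 0) + (1, 0, -1) = (-5, 6, -1)
  D2: (-6, 6, 0) + (0, 1, -1) = (-6, 7, -1)
  D3: (-6, 6, 0) + (-1, 1, 0) = (-7, 7, 0)
  D4: (-6, 6, 0) + (-1, 0, 1) = (-7, 6, 1)
  D5: (-6, 6, 0) + (0, -1, 1) = (-6, 5, 1)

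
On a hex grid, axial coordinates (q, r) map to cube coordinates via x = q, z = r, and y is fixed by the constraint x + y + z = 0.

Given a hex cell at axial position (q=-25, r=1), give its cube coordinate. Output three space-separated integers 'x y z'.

Answer: -25 24 1

Derivation:
x = q = -25
z = r = 1
y = -x - z = -(-25) - (1) = 24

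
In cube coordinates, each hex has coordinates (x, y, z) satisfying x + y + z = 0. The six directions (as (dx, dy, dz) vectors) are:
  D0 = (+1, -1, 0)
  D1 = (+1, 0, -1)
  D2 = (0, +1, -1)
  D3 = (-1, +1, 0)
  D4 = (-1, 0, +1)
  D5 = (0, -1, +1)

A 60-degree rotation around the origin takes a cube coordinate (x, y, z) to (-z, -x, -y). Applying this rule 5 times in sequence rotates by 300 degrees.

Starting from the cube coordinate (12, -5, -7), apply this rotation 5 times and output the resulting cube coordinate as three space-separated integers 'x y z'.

Start: (12, -5, -7)
Step 1: (12, -5, -7) -> (-(-7), -(12), -(-5)) = (7, -12, 5)
Step 2: (7, -12, 5) -> (-(5), -(7), -(-12)) = (-5, -7, 12)
Step 3: (-5, -7, 12) -> (-(12), -(-5), -(-7)) = (-12, 5, 7)
Step 4: (-12, 5, 7) -> (-(7), -(-12), -(5)) = (-7, 12, -5)
Step 5: (-7, 12, -5) -> (-(-5), -(-7), -(12)) = (5, 7, -12)

Answer: 5 7 -12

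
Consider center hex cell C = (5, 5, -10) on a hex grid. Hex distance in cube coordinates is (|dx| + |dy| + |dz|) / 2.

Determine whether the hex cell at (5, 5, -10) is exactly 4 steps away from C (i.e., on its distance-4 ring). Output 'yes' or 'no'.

|px - cx| = |5 - 5| = 0
|py - cy| = |5 - 5| = 0
|pz - cz| = |-10 - (-10)| = 0
distance = (0+0+0)/2 = 0/2 = 0
radius = 4; distance != radius -> no

Answer: no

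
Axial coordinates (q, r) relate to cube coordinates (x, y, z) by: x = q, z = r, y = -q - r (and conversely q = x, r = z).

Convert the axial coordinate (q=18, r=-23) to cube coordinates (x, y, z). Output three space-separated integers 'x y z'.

x = q = 18
z = r = -23
y = -x - z = -(18) - (-23) = 5

Answer: 18 5 -23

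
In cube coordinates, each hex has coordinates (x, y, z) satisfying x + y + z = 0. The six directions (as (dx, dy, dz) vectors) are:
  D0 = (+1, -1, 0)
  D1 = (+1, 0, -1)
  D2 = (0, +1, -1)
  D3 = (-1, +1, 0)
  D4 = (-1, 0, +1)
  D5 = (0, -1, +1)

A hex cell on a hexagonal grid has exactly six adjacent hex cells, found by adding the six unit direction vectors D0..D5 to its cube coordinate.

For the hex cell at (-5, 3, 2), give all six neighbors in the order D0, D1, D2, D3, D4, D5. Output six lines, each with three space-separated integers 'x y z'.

Answer: -4 2 2
-4 3 1
-5 4 1
-6 4 2
-6 3 3
-5 2 3

Derivation:
Center: (-5, 3, 2). Add each direction:
  D0: (-5, 3, 2) + (1, -1, 0) = (-4, 2, 2)
  D1: (-5, 3, 2) + (1, 0, -1) = (-4, 3, 1)
  D2: (-5, 3, 2) + (0, 1, -1) = (-5, 4, 1)
  D3: (-5, 3, 2) + (-1, 1, 0) = (-6, 4, 2)
  D4: (-5, 3, 2) + (-1, 0, 1) = (-6, 3, 3)
  D5: (-5, 3, 2) + (0, -1, 1) = (-5, 2, 3)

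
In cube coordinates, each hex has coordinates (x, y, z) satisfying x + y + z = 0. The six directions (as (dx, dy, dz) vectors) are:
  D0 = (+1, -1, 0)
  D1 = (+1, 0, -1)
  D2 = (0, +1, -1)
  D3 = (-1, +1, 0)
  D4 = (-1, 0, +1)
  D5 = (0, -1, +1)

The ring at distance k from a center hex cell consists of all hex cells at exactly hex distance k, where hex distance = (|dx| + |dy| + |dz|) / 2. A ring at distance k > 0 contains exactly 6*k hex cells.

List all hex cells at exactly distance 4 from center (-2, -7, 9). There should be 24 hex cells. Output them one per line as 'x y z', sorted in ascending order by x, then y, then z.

Answer: -6 -7 13
-6 -6 12
-6 -5 11
-6 -4 10
-6 -3 9
-5 -8 13
-5 -3 8
-4 -9 13
-4 -3 7
-3 -10 13
-3 -3 6
-2 -11 13
-2 -3 5
-1 -11 12
-1 -4 5
0 -11 11
0 -5 5
1 -11 10
1 -6 5
2 -11 9
2 -10 8
2 -9 7
2 -8 6
2 -7 5

Derivation:
Walk ring at distance 4 from (-2, -7, 9):
Start at center + D4*4 = (-6, -7, 13)
  hex 0: (-6, -7, 13)
  hex 1: (-5, -8, 13)
  hex 2: (-4, -9, 13)
  hex 3: (-3, -10, 13)
  hex 4: (-2, -11, 13)
  hex 5: (-1, -11, 12)
  hex 6: (0, -11, 11)
  hex 7: (1, -11, 10)
  hex 8: (2, -11, 9)
  hex 9: (2, -10, 8)
  hex 10: (2, -9, 7)
  hex 11: (2, -8, 6)
  hex 12: (2, -7, 5)
  hex 13: (1, -6, 5)
  hex 14: (0, -5, 5)
  hex 15: (-1, -4, 5)
  hex 16: (-2, -3, 5)
  hex 17: (-3, -3, 6)
  hex 18: (-4, -3, 7)
  hex 19: (-5, -3, 8)
  hex 20: (-6, -3, 9)
  hex 21: (-6, -4, 10)
  hex 22: (-6, -5, 11)
  hex 23: (-6, -6, 12)
Sorted: 24 hexes.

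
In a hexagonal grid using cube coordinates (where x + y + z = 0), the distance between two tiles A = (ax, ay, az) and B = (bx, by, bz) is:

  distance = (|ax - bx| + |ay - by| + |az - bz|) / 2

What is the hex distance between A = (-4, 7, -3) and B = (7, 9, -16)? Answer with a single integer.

Answer: 13

Derivation:
|ax - bx| = |-4 - 7| = 11
|ay - by| = |7 - 9| = 2
|az - bz| = |-3 - (-16)| = 13
distance = (11 + 2 + 13) / 2 = 26 / 2 = 13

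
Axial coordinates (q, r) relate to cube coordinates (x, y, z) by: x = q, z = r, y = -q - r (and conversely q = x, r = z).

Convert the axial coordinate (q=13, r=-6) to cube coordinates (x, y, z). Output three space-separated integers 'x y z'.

x = q = 13
z = r = -6
y = -x - z = -(13) - (-6) = -7

Answer: 13 -7 -6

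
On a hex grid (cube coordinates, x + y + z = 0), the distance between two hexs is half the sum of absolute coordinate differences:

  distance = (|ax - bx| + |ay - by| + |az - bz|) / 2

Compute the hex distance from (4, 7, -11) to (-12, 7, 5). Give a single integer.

Answer: 16

Derivation:
|ax - bx| = |4 - (-12)| = 16
|ay - by| = |7 - 7| = 0
|az - bz| = |-11 - 5| = 16
distance = (16 + 0 + 16) / 2 = 32 / 2 = 16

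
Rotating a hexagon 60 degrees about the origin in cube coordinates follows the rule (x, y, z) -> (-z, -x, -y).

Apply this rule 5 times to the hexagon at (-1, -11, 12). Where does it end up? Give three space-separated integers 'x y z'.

Answer: 11 -12 1

Derivation:
Start: (-1, -11, 12)
Step 1: (-1, -11, 12) -> (-(12), -(-1), -(-11)) = (-12, 1, 11)
Step 2: (-12, 1, 11) -> (-(11), -(-12), -(1)) = (-11, 12, -1)
Step 3: (-11, 12, -1) -> (-(-1), -(-11), -(12)) = (1, 11, -12)
Step 4: (1, 11, -12) -> (-(-12), -(1), -(11)) = (12, -1, -11)
Step 5: (12, -1, -11) -> (-(-11), -(12), -(-1)) = (11, -12, 1)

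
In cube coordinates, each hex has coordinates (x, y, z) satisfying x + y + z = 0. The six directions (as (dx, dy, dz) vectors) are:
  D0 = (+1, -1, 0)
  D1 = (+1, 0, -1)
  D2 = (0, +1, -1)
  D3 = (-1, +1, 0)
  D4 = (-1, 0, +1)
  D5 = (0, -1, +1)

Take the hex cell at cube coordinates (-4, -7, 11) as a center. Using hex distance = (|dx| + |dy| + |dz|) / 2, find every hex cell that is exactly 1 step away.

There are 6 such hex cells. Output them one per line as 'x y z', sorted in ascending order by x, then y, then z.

Walk ring at distance 1 from (-4, -7, 11):
Start at center + D4*1 = (-5, -7, 12)
  hex 0: (-5, -7, 12)
  hex 1: (-4, -8, 12)
  hex 2: (-3, -8, 11)
  hex 3: (-3, -7, 10)
  hex 4: (-4, -6, 10)
  hex 5: (-5, -6, 11)
Sorted: 6 hexes.

Answer: -5 -7 12
-5 -6 11
-4 -8 12
-4 -6 10
-3 -8 11
-3 -7 10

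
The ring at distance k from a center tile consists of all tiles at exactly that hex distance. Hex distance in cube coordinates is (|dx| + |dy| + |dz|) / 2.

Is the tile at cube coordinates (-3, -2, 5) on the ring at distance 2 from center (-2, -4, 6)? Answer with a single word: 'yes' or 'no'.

Answer: yes

Derivation:
|px - cx| = |-3 - (-2)| = 1
|py - cy| = |-2 - (-4)| = 2
|pz - cz| = |5 - 6| = 1
distance = (1+2+1)/2 = 4/2 = 2
radius = 2; distance == radius -> yes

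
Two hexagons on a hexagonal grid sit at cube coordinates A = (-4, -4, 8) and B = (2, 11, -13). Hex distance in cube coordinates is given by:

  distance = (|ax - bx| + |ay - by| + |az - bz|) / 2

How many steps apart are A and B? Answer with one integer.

Answer: 21

Derivation:
|ax - bx| = |-4 - 2| = 6
|ay - by| = |-4 - 11| = 15
|az - bz| = |8 - (-13)| = 21
distance = (6 + 15 + 21) / 2 = 42 / 2 = 21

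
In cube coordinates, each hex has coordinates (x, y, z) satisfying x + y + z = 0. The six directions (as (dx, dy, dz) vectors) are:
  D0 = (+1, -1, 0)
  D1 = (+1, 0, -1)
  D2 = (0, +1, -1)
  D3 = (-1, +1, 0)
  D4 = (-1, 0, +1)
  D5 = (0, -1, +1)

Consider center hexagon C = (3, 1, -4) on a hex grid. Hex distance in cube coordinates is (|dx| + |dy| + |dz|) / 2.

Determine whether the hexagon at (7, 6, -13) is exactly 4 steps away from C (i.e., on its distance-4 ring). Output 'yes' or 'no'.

|px - cx| = |7 - 3| = 4
|py - cy| = |6 - 1| = 5
|pz - cz| = |-13 - (-4)| = 9
distance = (4+5+9)/2 = 18/2 = 9
radius = 4; distance != radius -> no

Answer: no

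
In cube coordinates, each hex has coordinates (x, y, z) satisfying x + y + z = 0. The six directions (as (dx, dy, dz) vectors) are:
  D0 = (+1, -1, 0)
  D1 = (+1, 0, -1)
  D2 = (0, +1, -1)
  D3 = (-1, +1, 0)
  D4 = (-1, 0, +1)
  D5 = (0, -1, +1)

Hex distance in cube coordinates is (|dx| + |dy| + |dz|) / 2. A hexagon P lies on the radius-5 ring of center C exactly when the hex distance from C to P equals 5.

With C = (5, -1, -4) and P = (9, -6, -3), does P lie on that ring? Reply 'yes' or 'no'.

Answer: yes

Derivation:
|px - cx| = |9 - 5| = 4
|py - cy| = |-6 - (-1)| = 5
|pz - cz| = |-3 - (-4)| = 1
distance = (4+5+1)/2 = 10/2 = 5
radius = 5; distance == radius -> yes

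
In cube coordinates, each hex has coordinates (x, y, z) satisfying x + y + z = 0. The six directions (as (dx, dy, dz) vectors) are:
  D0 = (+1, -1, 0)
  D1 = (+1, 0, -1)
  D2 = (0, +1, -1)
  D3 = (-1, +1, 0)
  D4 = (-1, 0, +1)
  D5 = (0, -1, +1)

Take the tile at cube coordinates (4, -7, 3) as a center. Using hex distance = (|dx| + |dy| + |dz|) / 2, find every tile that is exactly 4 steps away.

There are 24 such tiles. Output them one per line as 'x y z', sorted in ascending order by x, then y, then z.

Answer: 0 -7 7
0 -6 6
0 -5 5
0 -4 4
0 -3 3
1 -8 7
1 -3 2
2 -9 7
2 -3 1
3 -10 7
3 -3 0
4 -11 7
4 -3 -1
5 -11 6
5 -4 -1
6 -11 5
6 -5 -1
7 -11 4
7 -6 -1
8 -11 3
8 -10 2
8 -9 1
8 -8 0
8 -7 -1

Derivation:
Walk ring at distance 4 from (4, -7, 3):
Start at center + D4*4 = (0, -7, 7)
  hex 0: (0, -7, 7)
  hex 1: (1, -8, 7)
  hex 2: (2, -9, 7)
  hex 3: (3, -10, 7)
  hex 4: (4, -11, 7)
  hex 5: (5, -11, 6)
  hex 6: (6, -11, 5)
  hex 7: (7, -11, 4)
  hex 8: (8, -11, 3)
  hex 9: (8, -10, 2)
  hex 10: (8, -9, 1)
  hex 11: (8, -8, 0)
  hex 12: (8, -7, -1)
  hex 13: (7, -6, -1)
  hex 14: (6, -5, -1)
  hex 15: (5, -4, -1)
  hex 16: (4, -3, -1)
  hex 17: (3, -3, 0)
  hex 18: (2, -3, 1)
  hex 19: (1, -3, 2)
  hex 20: (0, -3, 3)
  hex 21: (0, -4, 4)
  hex 22: (0, -5, 5)
  hex 23: (0, -6, 6)
Sorted: 24 hexes.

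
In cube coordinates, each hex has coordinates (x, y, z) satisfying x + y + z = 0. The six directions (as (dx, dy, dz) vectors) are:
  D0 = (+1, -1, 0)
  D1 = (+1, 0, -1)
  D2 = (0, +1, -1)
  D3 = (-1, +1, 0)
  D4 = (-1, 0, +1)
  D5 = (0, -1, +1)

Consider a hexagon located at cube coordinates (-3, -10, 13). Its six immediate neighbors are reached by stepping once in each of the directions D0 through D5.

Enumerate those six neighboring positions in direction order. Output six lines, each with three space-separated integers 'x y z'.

Center: (-3, -10, 13). Add each direction:
  D0: (-3, -10, 13) + (1, -1, 0) = (-2, -11, 13)
  D1: (-3, -10, 13) + (1, 0, -1) = (-2, -10, 12)
  D2: (-3, -10, 13) + (0, 1, -1) = (-3, -9, 12)
  D3: (-3, -10, 13) + (-1, 1, 0) = (-4, -9, 13)
  D4: (-3, -10, 13) + (-1, 0, 1) = (-4, -10, 14)
  D5: (-3, -10, 13) + (0, -1, 1) = (-3, -11, 14)

Answer: -2 -11 13
-2 -10 12
-3 -9 12
-4 -9 13
-4 -10 14
-3 -11 14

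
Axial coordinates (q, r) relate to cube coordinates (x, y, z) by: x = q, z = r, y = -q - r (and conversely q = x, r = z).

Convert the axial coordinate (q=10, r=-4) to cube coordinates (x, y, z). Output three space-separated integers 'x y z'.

x = q = 10
z = r = -4
y = -x - z = -(10) - (-4) = -6

Answer: 10 -6 -4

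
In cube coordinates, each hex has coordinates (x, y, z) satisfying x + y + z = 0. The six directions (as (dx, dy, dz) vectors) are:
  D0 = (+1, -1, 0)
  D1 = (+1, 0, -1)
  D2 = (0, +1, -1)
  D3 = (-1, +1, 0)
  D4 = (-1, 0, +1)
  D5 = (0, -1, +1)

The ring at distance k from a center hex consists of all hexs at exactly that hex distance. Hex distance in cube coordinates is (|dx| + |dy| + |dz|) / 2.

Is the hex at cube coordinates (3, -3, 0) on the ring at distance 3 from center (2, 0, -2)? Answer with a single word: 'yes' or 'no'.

Answer: yes

Derivation:
|px - cx| = |3 - 2| = 1
|py - cy| = |-3 - 0| = 3
|pz - cz| = |0 - (-2)| = 2
distance = (1+3+2)/2 = 6/2 = 3
radius = 3; distance == radius -> yes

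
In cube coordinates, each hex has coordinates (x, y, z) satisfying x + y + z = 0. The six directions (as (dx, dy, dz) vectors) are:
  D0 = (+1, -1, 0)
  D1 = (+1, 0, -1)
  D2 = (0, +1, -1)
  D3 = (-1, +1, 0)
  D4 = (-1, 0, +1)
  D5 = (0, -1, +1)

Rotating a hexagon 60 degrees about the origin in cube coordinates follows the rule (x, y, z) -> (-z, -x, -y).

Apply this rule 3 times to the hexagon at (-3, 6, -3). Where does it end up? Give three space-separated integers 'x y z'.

Start: (-3, 6, -3)
Step 1: (-3, 6, -3) -> (-(-3), -(-3), -(6)) = (3, 3, -6)
Step 2: (3, 3, -6) -> (-(-6), -(3), -(3)) = (6, -3, -3)
Step 3: (6, -3, -3) -> (-(-3), -(6), -(-3)) = (3, -6, 3)

Answer: 3 -6 3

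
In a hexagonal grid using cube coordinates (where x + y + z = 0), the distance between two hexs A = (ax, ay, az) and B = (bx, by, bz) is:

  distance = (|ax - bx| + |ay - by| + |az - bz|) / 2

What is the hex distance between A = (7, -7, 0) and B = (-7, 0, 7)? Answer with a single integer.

Answer: 14

Derivation:
|ax - bx| = |7 - (-7)| = 14
|ay - by| = |-7 - 0| = 7
|az - bz| = |0 - 7| = 7
distance = (14 + 7 + 7) / 2 = 28 / 2 = 14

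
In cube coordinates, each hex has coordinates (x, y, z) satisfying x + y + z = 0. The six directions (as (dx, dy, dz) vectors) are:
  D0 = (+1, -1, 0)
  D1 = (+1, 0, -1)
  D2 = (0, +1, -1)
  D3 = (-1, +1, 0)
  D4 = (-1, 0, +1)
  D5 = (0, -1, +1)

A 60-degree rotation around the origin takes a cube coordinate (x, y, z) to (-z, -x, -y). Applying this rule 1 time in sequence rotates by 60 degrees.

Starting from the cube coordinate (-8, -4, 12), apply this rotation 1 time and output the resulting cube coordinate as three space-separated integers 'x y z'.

Answer: -12 8 4

Derivation:
Start: (-8, -4, 12)
Step 1: (-8, -4, 12) -> (-(12), -(-8), -(-4)) = (-12, 8, 4)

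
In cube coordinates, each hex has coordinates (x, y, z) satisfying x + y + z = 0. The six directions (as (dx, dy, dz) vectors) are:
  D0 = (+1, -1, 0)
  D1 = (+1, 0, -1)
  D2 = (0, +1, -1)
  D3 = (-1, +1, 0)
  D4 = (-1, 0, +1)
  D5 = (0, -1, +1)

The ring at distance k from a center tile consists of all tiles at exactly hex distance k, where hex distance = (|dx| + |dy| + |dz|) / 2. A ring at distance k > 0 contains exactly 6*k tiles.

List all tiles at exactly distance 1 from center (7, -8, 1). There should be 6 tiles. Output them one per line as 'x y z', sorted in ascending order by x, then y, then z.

Walk ring at distance 1 from (7, -8, 1):
Start at center + D4*1 = (6, -8, 2)
  hex 0: (6, -8, 2)
  hex 1: (7, -9, 2)
  hex 2: (8, -9, 1)
  hex 3: (8, -8, 0)
  hex 4: (7, -7, 0)
  hex 5: (6, -7, 1)
Sorted: 6 hexes.

Answer: 6 -8 2
6 -7 1
7 -9 2
7 -7 0
8 -9 1
8 -8 0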